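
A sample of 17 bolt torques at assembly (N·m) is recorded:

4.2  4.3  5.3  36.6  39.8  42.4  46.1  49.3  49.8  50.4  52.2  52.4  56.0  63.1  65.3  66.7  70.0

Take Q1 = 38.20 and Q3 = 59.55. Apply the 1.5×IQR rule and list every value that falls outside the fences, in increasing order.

4.2, 4.3, 5.3

IQR = Q3 − Q1 = 59.55 − 38.20 = 21.35.
Lower fence = Q1 − 1.5·IQR = 38.20 − 32.025 = 6.175.
Upper fence = Q3 + 1.5·IQR = 59.55 + 32.025 = 91.575.
4.2 < 6.175 → outlier.
4.3 < 6.175 → outlier.
5.3 < 6.175 → outlier.
All remaining values lie within [6.175, 91.575].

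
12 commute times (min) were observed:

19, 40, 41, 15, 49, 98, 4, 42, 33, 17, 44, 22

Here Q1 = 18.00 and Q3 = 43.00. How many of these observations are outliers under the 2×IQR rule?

IQR = 25.00; fences at 18.00 − 50.00 = -32.00 and 43.00 + 50.00 = 93.00.
Outside the cutoffs: 98.

1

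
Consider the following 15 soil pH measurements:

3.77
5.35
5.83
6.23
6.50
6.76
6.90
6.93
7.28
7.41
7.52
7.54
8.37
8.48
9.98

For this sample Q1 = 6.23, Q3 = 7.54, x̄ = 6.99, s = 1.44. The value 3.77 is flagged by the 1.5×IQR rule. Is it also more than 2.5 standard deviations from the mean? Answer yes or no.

no

z = (3.77 − 6.99) / 1.44 = -2.24.
|z| = 2.24 ≤ 2.5.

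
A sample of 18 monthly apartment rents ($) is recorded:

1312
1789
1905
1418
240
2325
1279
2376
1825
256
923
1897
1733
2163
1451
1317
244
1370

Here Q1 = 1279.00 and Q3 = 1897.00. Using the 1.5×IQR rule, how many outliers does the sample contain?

3

IQR = 618.00; fences at 1279.00 − 927.00 = 352.00 and 1897.00 + 927.00 = 2824.00.
Outside the cutoffs: 240, 244, 256.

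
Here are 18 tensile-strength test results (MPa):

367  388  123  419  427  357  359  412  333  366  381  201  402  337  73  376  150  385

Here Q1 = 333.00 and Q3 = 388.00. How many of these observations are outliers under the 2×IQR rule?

IQR = 55.00; fences at 333.00 − 110.00 = 223.00 and 388.00 + 110.00 = 498.00.
Outside the cutoffs: 73, 123, 150, 201.

4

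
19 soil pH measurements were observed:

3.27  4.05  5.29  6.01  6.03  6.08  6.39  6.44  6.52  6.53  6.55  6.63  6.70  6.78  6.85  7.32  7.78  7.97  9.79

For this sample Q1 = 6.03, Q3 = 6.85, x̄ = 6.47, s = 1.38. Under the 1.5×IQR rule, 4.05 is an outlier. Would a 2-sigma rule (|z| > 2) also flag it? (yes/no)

z = (4.05 − 6.47) / 1.38 = -1.75.
|z| = 1.75 ≤ 2.

no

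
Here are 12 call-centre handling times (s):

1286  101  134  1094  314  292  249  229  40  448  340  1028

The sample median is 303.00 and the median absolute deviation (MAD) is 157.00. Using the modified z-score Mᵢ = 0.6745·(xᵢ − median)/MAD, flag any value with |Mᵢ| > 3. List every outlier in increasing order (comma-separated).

|Mᵢ| > 3 ⇔ |xᵢ − 303.00| > 3·157.00/0.6745 = 698.30.
So outliers lie outside [-395.30, 1001.30].
1028: M = 3.11 → outlier.
1094: M = 3.40 → outlier.
1286: M = 4.22 → outlier.

1028, 1094, 1286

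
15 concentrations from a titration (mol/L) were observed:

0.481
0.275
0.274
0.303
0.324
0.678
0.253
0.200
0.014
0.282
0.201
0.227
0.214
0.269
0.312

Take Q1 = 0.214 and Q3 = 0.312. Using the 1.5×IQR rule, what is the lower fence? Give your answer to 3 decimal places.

IQR = Q3 − Q1 = 0.312 − 0.214 = 0.098.
Lower fence = Q1 − 1.5·IQR = 0.214 − 0.147 = 0.067.
Upper fence = Q3 + 1.5·IQR = 0.312 + 0.147 = 0.459.

0.067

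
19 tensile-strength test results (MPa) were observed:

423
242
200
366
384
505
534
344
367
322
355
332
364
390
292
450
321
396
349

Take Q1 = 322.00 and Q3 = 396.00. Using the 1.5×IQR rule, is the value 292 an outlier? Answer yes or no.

no

IQR = Q3 − Q1 = 396.00 − 322.00 = 74.00.
Lower fence = Q1 − 1.5·IQR = 322.00 − 111.00 = 211.00.
Upper fence = Q3 + 1.5·IQR = 396.00 + 111.00 = 507.00.
292 lies within [211.00, 507.00].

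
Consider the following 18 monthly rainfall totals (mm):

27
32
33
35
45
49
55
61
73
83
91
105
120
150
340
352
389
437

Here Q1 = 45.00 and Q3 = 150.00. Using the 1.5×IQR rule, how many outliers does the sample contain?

IQR = 105.00; fences at 45.00 − 157.50 = -112.50 and 150.00 + 157.50 = 307.50.
Outside the cutoffs: 340, 352, 389, 437.

4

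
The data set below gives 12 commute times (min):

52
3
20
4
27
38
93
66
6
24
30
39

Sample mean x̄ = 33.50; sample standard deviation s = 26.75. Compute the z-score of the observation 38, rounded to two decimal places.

0.17

z = (38 − 33.50) / 26.75 = 0.17.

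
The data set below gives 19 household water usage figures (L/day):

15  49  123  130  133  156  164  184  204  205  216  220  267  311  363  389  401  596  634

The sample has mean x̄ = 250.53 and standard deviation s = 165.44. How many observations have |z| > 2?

Cutoffs: x̄ ± 2s = [-80.35, 581.41].
Outside the cutoffs: 596, 634.

2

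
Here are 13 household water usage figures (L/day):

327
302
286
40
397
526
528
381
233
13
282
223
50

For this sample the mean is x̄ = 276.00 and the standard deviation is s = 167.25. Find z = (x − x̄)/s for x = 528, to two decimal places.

z = (528 − 276.00) / 167.25 = 1.51.

1.51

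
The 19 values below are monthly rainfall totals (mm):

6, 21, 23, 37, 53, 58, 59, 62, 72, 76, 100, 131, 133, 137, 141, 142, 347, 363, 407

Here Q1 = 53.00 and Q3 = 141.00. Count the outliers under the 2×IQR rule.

3

IQR = 88.00; fences at 53.00 − 176.00 = -123.00 and 141.00 + 176.00 = 317.00.
Outside the cutoffs: 347, 363, 407.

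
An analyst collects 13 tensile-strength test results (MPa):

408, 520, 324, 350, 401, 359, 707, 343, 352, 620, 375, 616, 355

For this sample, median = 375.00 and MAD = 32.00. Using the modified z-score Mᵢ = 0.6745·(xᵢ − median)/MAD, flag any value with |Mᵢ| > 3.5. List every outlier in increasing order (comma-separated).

616, 620, 707

|Mᵢ| > 3.5 ⇔ |xᵢ − 375.00| > 3.5·32.00/0.6745 = 166.05.
So outliers lie outside [208.95, 541.05].
616: M = 5.08 → outlier.
620: M = 5.16 → outlier.
707: M = 7.00 → outlier.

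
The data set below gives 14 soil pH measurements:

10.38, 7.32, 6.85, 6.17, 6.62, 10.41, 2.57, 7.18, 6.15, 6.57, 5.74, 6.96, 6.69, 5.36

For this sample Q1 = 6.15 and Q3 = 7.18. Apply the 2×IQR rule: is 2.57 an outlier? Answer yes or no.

yes

IQR = Q3 − Q1 = 7.18 − 6.15 = 1.03.
Lower fence = Q1 − 2·IQR = 6.15 − 2.06 = 4.09.
Upper fence = Q3 + 2·IQR = 7.18 + 2.06 = 9.24.
2.57 lies below the lower fence.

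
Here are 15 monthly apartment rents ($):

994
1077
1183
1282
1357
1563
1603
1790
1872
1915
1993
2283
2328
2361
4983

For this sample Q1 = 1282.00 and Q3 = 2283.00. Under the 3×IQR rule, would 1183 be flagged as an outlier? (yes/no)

no

IQR = Q3 − Q1 = 2283.00 − 1282.00 = 1001.00.
Lower fence = Q1 − 3·IQR = 1282.00 − 3003.00 = -1721.00.
Upper fence = Q3 + 3·IQR = 2283.00 + 3003.00 = 5286.00.
1183 lies within [-1721.00, 5286.00].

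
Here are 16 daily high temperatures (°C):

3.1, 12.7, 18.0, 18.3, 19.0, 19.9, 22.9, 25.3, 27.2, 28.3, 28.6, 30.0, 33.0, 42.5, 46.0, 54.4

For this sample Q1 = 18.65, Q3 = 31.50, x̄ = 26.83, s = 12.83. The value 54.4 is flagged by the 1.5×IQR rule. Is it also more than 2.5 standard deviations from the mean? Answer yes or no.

no

z = (54.4 − 26.83) / 12.83 = 2.15.
|z| = 2.15 ≤ 2.5.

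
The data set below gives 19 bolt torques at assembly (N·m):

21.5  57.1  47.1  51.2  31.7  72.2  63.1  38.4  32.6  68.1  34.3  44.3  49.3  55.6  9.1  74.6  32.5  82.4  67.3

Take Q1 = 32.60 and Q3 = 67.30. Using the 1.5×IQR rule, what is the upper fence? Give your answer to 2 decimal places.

119.35

IQR = Q3 − Q1 = 67.30 − 32.60 = 34.70.
Lower fence = Q1 − 1.5·IQR = 32.60 − 52.05 = -19.45.
Upper fence = Q3 + 1.5·IQR = 67.30 + 52.05 = 119.35.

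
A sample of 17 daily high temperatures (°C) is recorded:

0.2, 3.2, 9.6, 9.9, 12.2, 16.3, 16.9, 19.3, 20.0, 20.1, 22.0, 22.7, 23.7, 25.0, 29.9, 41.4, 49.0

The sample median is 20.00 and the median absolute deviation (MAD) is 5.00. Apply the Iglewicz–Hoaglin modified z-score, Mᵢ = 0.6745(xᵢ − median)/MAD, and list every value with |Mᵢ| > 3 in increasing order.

|Mᵢ| > 3 ⇔ |xᵢ − 20.00| > 3·5.00/0.6745 = 22.24.
So outliers lie outside [-2.24, 42.24].
49.0: M = 3.91 → outlier.

49.0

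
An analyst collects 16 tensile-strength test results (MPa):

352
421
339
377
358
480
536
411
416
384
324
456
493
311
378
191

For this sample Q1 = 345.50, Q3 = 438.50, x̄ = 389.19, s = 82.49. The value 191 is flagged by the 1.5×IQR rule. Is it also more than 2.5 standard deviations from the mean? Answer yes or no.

z = (191 − 389.19) / 82.49 = -2.40.
|z| = 2.40 ≤ 2.5.

no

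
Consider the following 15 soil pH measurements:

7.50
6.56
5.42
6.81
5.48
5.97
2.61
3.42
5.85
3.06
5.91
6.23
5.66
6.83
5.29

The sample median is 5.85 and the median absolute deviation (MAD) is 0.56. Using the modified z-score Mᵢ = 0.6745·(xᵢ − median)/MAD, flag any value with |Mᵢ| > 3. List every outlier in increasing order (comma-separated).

|Mᵢ| > 3 ⇔ |xᵢ − 5.85| > 3·0.56/0.6745 = 2.49.
So outliers lie outside [3.36, 8.34].
2.61: M = -3.90 → outlier.
3.06: M = -3.36 → outlier.

2.61, 3.06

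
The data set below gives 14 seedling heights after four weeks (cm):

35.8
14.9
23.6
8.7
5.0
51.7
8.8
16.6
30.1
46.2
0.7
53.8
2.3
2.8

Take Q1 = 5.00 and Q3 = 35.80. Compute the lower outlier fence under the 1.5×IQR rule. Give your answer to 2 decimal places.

-41.20

IQR = Q3 − Q1 = 35.80 − 5.00 = 30.80.
Lower fence = Q1 − 1.5·IQR = 5.00 − 46.20 = -41.20.
Upper fence = Q3 + 1.5·IQR = 35.80 + 46.20 = 82.00.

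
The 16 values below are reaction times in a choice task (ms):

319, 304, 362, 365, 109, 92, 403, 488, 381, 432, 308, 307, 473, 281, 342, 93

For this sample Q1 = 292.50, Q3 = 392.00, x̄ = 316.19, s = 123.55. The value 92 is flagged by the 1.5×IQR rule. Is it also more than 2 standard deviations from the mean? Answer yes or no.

z = (92 − 316.19) / 123.55 = -1.81.
|z| = 1.81 ≤ 2.

no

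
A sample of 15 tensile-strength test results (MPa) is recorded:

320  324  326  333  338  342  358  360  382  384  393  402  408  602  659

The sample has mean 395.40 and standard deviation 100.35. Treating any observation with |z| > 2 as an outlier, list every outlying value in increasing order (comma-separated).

602, 659

Cutoffs at x̄ ± 2s: 395.40 ± 2·100.35 = [194.70, 596.10].
602: z = 2.06, |z| > 2 → outlier.
659: z = 2.63, |z| > 2 → outlier.
Every other value lies within [194.70, 596.10].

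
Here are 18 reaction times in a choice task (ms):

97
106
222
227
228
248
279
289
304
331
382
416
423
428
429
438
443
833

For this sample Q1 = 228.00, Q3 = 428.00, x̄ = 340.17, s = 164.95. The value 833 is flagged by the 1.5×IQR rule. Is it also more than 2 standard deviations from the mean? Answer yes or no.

yes

z = (833 − 340.17) / 164.95 = 2.99.
|z| = 2.99 > 2.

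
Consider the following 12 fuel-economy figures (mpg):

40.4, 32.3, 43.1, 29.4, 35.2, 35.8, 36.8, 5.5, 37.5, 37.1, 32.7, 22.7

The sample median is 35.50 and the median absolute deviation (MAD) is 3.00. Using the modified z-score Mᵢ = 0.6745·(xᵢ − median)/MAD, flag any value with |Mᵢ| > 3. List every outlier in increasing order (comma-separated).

5.5

|Mᵢ| > 3 ⇔ |xᵢ − 35.50| > 3·3.00/0.6745 = 13.34.
So outliers lie outside [22.16, 48.84].
5.5: M = -6.75 → outlier.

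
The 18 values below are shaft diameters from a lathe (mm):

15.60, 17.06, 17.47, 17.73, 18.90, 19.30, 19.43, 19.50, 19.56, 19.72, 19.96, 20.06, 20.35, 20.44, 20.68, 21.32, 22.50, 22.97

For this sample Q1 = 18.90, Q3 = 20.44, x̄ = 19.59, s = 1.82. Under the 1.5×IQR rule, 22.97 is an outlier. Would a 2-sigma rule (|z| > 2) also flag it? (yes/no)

no

z = (22.97 − 19.59) / 1.82 = 1.86.
|z| = 1.86 ≤ 2.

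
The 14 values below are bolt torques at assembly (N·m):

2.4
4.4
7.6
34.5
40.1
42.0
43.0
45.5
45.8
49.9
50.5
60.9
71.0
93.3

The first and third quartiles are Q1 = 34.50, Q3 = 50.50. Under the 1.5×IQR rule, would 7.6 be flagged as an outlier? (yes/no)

IQR = Q3 − Q1 = 50.50 − 34.50 = 16.00.
Lower fence = Q1 − 1.5·IQR = 34.50 − 24.00 = 10.50.
Upper fence = Q3 + 1.5·IQR = 50.50 + 24.00 = 74.50.
7.6 lies below the lower fence.

yes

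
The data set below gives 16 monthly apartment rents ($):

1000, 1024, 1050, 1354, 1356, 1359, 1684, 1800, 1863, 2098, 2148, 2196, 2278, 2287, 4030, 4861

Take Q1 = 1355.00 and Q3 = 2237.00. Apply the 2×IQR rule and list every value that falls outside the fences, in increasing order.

4030, 4861

IQR = Q3 − Q1 = 2237.00 − 1355.00 = 882.00.
Lower fence = Q1 − 2·IQR = 1355.00 − 1764.00 = -409.00.
Upper fence = Q3 + 2·IQR = 2237.00 + 1764.00 = 4001.00.
4030 > 4001.00 → outlier.
4861 > 4001.00 → outlier.
All remaining values lie within [-409.00, 4001.00].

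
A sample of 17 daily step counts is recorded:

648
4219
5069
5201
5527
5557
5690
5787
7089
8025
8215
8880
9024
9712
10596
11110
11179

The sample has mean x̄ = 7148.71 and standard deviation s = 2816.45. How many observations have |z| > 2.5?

Cutoffs: x̄ ± 2.5s = [107.585, 14189.835].
Every value lies within the cutoffs.

0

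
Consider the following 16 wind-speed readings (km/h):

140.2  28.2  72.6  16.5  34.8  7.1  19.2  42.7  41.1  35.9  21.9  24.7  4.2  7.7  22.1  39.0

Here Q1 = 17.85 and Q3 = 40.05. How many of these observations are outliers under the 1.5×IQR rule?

IQR = 22.20; fences at 17.85 − 33.30 = -15.45 and 40.05 + 33.30 = 73.35.
Outside the cutoffs: 140.2.

1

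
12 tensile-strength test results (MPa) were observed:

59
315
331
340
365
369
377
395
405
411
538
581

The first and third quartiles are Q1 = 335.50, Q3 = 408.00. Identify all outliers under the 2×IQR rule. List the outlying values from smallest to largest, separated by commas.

IQR = Q3 − Q1 = 408.00 − 335.50 = 72.50.
Lower fence = Q1 − 2·IQR = 335.50 − 145.00 = 190.50.
Upper fence = Q3 + 2·IQR = 408.00 + 145.00 = 553.00.
59 < 190.50 → outlier.
581 > 553.00 → outlier.
All remaining values lie within [190.50, 553.00].

59, 581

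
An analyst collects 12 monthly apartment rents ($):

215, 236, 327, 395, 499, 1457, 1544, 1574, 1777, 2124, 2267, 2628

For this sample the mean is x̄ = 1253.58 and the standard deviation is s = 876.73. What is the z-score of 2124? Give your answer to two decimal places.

0.99

z = (2124 − 1253.58) / 876.73 = 0.99.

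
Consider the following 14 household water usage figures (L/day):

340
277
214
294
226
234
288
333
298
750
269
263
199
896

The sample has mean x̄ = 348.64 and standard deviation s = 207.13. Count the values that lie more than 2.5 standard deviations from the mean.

1

Cutoffs: x̄ ± 2.5s = [-169.185, 866.465].
Outside the cutoffs: 896.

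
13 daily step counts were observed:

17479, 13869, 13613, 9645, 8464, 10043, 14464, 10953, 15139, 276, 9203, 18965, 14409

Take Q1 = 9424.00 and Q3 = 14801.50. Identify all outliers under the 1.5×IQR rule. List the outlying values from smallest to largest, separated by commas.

276

IQR = Q3 − Q1 = 14801.50 − 9424.00 = 5377.50.
Lower fence = Q1 − 1.5·IQR = 9424.00 − 8066.25 = 1357.75.
Upper fence = Q3 + 1.5·IQR = 14801.50 + 8066.25 = 22867.75.
276 < 1357.75 → outlier.
All remaining values lie within [1357.75, 22867.75].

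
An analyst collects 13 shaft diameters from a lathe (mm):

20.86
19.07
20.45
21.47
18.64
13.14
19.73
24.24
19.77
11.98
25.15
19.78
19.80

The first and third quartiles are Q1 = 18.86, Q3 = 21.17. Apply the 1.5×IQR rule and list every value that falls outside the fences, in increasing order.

11.98, 13.14, 25.15

IQR = Q3 − Q1 = 21.17 − 18.86 = 2.31.
Lower fence = Q1 − 1.5·IQR = 18.86 − 3.465 = 15.395.
Upper fence = Q3 + 1.5·IQR = 21.17 + 3.465 = 24.635.
11.98 < 15.395 → outlier.
13.14 < 15.395 → outlier.
25.15 > 24.635 → outlier.
All remaining values lie within [15.395, 24.635].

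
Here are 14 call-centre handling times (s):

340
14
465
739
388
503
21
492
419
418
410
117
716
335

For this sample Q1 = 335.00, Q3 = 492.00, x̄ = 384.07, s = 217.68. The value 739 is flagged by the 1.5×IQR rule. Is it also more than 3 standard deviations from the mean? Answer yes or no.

z = (739 − 384.07) / 217.68 = 1.63.
|z| = 1.63 ≤ 3.

no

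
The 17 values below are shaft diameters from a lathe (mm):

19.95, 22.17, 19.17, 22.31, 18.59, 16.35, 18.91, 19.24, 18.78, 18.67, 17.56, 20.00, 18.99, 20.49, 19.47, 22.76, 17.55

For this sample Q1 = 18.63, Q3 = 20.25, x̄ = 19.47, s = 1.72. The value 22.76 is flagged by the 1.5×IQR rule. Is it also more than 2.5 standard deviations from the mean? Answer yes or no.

no

z = (22.76 − 19.47) / 1.72 = 1.91.
|z| = 1.91 ≤ 2.5.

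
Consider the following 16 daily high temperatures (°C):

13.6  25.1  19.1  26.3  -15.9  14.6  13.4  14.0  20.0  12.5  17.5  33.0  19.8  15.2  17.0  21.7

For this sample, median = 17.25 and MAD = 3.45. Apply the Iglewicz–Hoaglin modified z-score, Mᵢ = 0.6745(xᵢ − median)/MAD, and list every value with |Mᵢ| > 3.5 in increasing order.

-15.9

|Mᵢ| > 3.5 ⇔ |xᵢ − 17.25| > 3.5·3.45/0.6745 = 17.90.
So outliers lie outside [-0.65, 35.15].
-15.9: M = -6.48 → outlier.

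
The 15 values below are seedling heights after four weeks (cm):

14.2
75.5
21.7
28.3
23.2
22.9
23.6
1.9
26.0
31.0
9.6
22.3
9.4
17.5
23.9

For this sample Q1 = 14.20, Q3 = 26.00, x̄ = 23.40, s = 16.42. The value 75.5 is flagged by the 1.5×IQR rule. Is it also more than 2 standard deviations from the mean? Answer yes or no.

z = (75.5 − 23.40) / 16.42 = 3.17.
|z| = 3.17 > 2.

yes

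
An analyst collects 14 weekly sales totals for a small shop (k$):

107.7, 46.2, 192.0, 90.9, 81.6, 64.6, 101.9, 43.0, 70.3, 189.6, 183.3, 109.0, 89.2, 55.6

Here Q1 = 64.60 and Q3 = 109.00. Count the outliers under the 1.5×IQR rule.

IQR = 44.40; fences at 64.60 − 66.60 = -2.00 and 109.00 + 66.60 = 175.60.
Outside the cutoffs: 183.3, 189.6, 192.0.

3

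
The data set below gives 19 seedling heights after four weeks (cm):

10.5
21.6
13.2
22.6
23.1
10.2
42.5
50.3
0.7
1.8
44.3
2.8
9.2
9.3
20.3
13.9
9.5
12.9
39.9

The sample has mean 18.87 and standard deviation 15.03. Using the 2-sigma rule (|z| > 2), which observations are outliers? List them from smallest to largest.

50.3

Cutoffs at x̄ ± 2s: 18.87 ± 2·15.03 = [-11.19, 48.93].
50.3: z = 2.09, |z| > 2 → outlier.
Every other value lies within [-11.19, 48.93].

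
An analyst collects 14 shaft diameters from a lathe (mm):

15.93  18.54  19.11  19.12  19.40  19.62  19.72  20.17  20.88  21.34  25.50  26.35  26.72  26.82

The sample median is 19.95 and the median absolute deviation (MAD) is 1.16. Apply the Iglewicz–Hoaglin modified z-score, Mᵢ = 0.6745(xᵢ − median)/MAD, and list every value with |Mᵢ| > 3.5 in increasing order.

|Mᵢ| > 3.5 ⇔ |xᵢ − 19.95| > 3.5·1.16/0.6745 = 6.02.
So outliers lie outside [13.93, 25.97].
26.35: M = 3.72 → outlier.
26.72: M = 3.94 → outlier.
26.82: M = 3.99 → outlier.

26.35, 26.72, 26.82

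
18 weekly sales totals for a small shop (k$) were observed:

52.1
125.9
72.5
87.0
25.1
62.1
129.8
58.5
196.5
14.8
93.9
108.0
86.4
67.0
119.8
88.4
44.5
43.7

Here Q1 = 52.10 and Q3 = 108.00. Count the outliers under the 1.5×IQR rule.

1

IQR = 55.90; fences at 52.10 − 83.85 = -31.75 and 108.00 + 83.85 = 191.85.
Outside the cutoffs: 196.5.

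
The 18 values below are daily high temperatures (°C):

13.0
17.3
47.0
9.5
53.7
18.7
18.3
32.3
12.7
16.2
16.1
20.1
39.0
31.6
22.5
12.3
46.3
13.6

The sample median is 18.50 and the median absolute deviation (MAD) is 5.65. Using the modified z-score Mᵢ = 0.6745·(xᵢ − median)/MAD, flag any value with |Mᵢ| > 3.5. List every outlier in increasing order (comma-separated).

|Mᵢ| > 3.5 ⇔ |xᵢ − 18.50| > 3.5·5.65/0.6745 = 29.32.
So outliers lie outside [-10.82, 47.82].
53.7: M = 4.20 → outlier.

53.7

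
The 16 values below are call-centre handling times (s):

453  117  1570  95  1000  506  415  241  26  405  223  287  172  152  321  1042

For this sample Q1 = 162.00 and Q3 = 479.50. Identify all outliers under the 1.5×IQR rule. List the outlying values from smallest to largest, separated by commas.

1000, 1042, 1570

IQR = Q3 − Q1 = 479.50 − 162.00 = 317.50.
Lower fence = Q1 − 1.5·IQR = 162.00 − 476.25 = -314.25.
Upper fence = Q3 + 1.5·IQR = 479.50 + 476.25 = 955.75.
1000 > 955.75 → outlier.
1042 > 955.75 → outlier.
1570 > 955.75 → outlier.
All remaining values lie within [-314.25, 955.75].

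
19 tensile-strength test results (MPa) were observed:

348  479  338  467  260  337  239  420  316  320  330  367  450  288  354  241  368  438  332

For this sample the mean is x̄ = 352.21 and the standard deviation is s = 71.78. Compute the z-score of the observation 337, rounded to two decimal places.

z = (337 − 352.21) / 71.78 = -0.21.

-0.21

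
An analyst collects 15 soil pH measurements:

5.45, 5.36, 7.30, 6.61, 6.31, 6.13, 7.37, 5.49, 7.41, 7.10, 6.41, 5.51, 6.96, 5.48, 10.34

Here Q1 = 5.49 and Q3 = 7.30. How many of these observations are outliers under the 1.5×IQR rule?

1

IQR = 1.81; fences at 5.49 − 2.715 = 2.775 and 7.30 + 2.715 = 10.015.
Outside the cutoffs: 10.34.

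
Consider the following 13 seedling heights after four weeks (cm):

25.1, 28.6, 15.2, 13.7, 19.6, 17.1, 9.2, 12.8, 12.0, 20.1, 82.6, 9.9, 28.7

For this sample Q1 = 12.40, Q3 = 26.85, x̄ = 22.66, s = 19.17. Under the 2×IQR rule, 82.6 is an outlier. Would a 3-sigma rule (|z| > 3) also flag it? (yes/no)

z = (82.6 − 22.66) / 19.17 = 3.13.
|z| = 3.13 > 3.

yes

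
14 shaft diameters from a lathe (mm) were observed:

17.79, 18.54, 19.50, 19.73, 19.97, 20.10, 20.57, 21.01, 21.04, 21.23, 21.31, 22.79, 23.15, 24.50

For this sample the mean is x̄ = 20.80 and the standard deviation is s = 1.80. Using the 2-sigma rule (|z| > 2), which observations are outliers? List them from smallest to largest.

24.50

Cutoffs at x̄ ± 2s: 20.80 ± 2·1.80 = [17.20, 24.40].
24.50: z = 2.06, |z| > 2 → outlier.
Every other value lies within [17.20, 24.40].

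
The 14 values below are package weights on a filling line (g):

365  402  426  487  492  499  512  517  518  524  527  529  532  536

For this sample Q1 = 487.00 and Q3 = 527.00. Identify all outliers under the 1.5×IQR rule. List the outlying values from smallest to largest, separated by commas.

365, 402, 426

IQR = Q3 − Q1 = 527.00 − 487.00 = 40.00.
Lower fence = Q1 − 1.5·IQR = 487.00 − 60.00 = 427.00.
Upper fence = Q3 + 1.5·IQR = 527.00 + 60.00 = 587.00.
365 < 427.00 → outlier.
402 < 427.00 → outlier.
426 < 427.00 → outlier.
All remaining values lie within [427.00, 587.00].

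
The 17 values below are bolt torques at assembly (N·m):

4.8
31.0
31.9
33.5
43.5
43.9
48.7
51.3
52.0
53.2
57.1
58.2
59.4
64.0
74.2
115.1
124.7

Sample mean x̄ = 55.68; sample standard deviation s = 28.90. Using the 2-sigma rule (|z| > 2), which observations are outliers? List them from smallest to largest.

Cutoffs at x̄ ± 2s: 55.68 ± 2·28.90 = [-2.12, 113.48].
115.1: z = 2.06, |z| > 2 → outlier.
124.7: z = 2.39, |z| > 2 → outlier.
Every other value lies within [-2.12, 113.48].

115.1, 124.7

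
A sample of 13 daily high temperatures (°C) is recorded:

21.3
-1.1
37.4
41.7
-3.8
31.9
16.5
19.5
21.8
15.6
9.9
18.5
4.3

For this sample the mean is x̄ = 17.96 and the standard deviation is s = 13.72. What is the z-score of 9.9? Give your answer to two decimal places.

z = (9.9 − 17.96) / 13.72 = -0.59.

-0.59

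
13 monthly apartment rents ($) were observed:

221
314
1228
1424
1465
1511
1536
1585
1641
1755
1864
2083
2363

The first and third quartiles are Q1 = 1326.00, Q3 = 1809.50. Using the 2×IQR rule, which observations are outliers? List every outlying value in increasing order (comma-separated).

221, 314

IQR = Q3 − Q1 = 1809.50 − 1326.00 = 483.50.
Lower fence = Q1 − 2·IQR = 1326.00 − 967.00 = 359.00.
Upper fence = Q3 + 2·IQR = 1809.50 + 967.00 = 2776.50.
221 < 359.00 → outlier.
314 < 359.00 → outlier.
All remaining values lie within [359.00, 2776.50].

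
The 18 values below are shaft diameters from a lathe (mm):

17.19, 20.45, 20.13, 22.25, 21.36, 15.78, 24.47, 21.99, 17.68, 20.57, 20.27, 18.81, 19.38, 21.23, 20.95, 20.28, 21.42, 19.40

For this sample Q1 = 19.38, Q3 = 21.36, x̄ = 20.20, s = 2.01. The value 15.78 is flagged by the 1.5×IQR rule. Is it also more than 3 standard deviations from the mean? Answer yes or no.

no

z = (15.78 − 20.20) / 2.01 = -2.20.
|z| = 2.20 ≤ 3.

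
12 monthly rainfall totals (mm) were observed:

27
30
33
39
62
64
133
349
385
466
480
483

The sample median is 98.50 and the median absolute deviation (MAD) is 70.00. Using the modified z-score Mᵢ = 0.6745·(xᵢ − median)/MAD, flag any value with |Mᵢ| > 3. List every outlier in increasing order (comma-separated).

|Mᵢ| > 3 ⇔ |xᵢ − 98.50| > 3·70.00/0.6745 = 311.34.
So outliers lie outside [-212.84, 409.84].
466: M = 3.54 → outlier.
480: M = 3.68 → outlier.
483: M = 3.70 → outlier.

466, 480, 483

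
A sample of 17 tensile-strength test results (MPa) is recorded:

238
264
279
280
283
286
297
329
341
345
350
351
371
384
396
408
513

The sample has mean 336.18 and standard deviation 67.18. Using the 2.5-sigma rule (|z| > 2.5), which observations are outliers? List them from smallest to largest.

513

Cutoffs at x̄ ± 2.5s: 336.18 ± 2.5·67.18 = [168.23, 504.13].
513: z = 2.63, |z| > 2.5 → outlier.
Every other value lies within [168.23, 504.13].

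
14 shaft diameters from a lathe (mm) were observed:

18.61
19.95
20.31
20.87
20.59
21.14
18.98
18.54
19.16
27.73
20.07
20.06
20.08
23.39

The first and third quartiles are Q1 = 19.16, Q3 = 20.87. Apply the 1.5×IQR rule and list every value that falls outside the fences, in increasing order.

27.73

IQR = Q3 − Q1 = 20.87 − 19.16 = 1.71.
Lower fence = Q1 − 1.5·IQR = 19.16 − 2.565 = 16.595.
Upper fence = Q3 + 1.5·IQR = 20.87 + 2.565 = 23.435.
27.73 > 23.435 → outlier.
All remaining values lie within [16.595, 23.435].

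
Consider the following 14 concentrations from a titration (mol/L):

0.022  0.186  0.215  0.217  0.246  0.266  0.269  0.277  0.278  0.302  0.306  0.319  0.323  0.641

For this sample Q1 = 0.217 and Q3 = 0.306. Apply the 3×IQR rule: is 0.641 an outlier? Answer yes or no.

yes

IQR = Q3 − Q1 = 0.306 − 0.217 = 0.089.
Lower fence = Q1 − 3·IQR = 0.217 − 0.267 = -0.050.
Upper fence = Q3 + 3·IQR = 0.306 + 0.267 = 0.573.
0.641 lies above the upper fence.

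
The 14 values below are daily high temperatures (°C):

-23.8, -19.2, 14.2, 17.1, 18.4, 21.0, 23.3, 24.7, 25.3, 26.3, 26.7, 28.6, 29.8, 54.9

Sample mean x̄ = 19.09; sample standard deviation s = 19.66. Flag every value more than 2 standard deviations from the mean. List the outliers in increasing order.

-23.8

Cutoffs at x̄ ± 2s: 19.09 ± 2·19.66 = [-20.23, 58.41].
-23.8: z = -2.18, |z| > 2 → outlier.
Every other value lies within [-20.23, 58.41].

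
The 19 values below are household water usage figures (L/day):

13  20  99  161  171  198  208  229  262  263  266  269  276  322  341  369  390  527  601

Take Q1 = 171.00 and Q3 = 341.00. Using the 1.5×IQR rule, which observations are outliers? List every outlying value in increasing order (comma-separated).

601

IQR = Q3 − Q1 = 341.00 − 171.00 = 170.00.
Lower fence = Q1 − 1.5·IQR = 171.00 − 255.00 = -84.00.
Upper fence = Q3 + 1.5·IQR = 341.00 + 255.00 = 596.00.
601 > 596.00 → outlier.
All remaining values lie within [-84.00, 596.00].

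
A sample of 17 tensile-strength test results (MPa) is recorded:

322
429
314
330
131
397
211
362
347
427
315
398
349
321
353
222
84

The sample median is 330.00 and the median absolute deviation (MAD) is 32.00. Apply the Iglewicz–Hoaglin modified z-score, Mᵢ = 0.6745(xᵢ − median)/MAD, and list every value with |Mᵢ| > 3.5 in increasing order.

84, 131

|Mᵢ| > 3.5 ⇔ |xᵢ − 330.00| > 3.5·32.00/0.6745 = 166.05.
So outliers lie outside [163.95, 496.05].
84: M = -5.19 → outlier.
131: M = -4.19 → outlier.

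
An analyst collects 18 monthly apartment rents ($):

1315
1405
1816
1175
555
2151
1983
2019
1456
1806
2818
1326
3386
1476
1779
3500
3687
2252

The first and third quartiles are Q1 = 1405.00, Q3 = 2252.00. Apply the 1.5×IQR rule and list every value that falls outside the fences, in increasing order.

3687

IQR = Q3 − Q1 = 2252.00 − 1405.00 = 847.00.
Lower fence = Q1 − 1.5·IQR = 1405.00 − 1270.50 = 134.50.
Upper fence = Q3 + 1.5·IQR = 2252.00 + 1270.50 = 3522.50.
3687 > 3522.50 → outlier.
All remaining values lie within [134.50, 3522.50].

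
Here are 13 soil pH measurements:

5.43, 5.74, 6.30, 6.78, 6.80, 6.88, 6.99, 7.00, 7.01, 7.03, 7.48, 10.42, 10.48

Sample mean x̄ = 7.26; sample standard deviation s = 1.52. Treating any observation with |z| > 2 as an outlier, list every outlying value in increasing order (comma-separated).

10.42, 10.48

Cutoffs at x̄ ± 2s: 7.26 ± 2·1.52 = [4.22, 10.30].
10.42: z = 2.08, |z| > 2 → outlier.
10.48: z = 2.12, |z| > 2 → outlier.
Every other value lies within [4.22, 10.30].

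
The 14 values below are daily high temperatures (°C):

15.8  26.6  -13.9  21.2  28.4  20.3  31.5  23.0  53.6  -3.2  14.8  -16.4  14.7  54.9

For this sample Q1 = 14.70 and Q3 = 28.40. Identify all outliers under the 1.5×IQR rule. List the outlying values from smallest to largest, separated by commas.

-16.4, -13.9, 53.6, 54.9

IQR = Q3 − Q1 = 28.40 − 14.70 = 13.70.
Lower fence = Q1 − 1.5·IQR = 14.70 − 20.55 = -5.85.
Upper fence = Q3 + 1.5·IQR = 28.40 + 20.55 = 48.95.
-16.4 < -5.85 → outlier.
-13.9 < -5.85 → outlier.
53.6 > 48.95 → outlier.
54.9 > 48.95 → outlier.
All remaining values lie within [-5.85, 48.95].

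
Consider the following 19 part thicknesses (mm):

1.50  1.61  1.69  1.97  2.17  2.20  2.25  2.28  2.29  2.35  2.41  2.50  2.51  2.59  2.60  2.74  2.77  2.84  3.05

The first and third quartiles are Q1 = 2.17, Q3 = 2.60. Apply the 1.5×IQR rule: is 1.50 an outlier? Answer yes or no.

IQR = Q3 − Q1 = 2.60 − 2.17 = 0.43.
Lower fence = Q1 − 1.5·IQR = 2.17 − 0.645 = 1.525.
Upper fence = Q3 + 1.5·IQR = 2.60 + 0.645 = 3.245.
1.50 lies below the lower fence.

yes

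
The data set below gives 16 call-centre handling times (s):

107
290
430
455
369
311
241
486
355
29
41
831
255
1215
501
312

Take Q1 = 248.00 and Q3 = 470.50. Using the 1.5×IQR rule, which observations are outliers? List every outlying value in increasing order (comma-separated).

IQR = Q3 − Q1 = 470.50 − 248.00 = 222.50.
Lower fence = Q1 − 1.5·IQR = 248.00 − 333.75 = -85.75.
Upper fence = Q3 + 1.5·IQR = 470.50 + 333.75 = 804.25.
831 > 804.25 → outlier.
1215 > 804.25 → outlier.
All remaining values lie within [-85.75, 804.25].

831, 1215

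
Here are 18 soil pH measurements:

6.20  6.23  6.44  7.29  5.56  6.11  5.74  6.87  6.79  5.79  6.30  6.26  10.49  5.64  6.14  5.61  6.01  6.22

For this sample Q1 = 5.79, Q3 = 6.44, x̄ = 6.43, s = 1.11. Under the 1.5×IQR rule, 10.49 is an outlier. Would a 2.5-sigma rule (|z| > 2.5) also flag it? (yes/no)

yes

z = (10.49 − 6.43) / 1.11 = 3.66.
|z| = 3.66 > 2.5.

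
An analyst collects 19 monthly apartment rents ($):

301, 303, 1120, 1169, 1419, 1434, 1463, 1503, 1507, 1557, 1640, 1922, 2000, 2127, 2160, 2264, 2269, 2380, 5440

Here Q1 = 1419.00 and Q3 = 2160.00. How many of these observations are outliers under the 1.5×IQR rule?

3

IQR = 741.00; fences at 1419.00 − 1111.50 = 307.50 and 2160.00 + 1111.50 = 3271.50.
Outside the cutoffs: 301, 303, 5440.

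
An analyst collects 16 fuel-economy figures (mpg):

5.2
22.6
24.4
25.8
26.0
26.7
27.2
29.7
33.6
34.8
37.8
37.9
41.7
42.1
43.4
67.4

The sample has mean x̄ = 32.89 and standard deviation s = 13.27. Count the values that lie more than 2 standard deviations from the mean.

Cutoffs: x̄ ± 2s = [6.35, 59.43].
Outside the cutoffs: 5.2, 67.4.

2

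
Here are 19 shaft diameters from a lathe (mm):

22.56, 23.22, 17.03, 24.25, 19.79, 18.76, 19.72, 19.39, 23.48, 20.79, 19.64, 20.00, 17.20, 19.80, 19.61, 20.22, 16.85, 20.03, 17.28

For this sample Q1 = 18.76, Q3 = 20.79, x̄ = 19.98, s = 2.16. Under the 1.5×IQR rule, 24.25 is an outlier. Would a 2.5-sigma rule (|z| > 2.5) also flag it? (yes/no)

z = (24.25 − 19.98) / 2.16 = 1.98.
|z| = 1.98 ≤ 2.5.

no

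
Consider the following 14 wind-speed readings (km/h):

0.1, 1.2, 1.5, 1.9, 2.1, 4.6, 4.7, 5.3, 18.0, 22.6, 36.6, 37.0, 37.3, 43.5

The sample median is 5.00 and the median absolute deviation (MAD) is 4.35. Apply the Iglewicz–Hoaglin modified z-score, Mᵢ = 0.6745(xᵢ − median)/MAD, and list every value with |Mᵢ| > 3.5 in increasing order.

36.6, 37.0, 37.3, 43.5

|Mᵢ| > 3.5 ⇔ |xᵢ − 5.00| > 3.5·4.35/0.6745 = 22.57.
So outliers lie outside [-17.57, 27.57].
36.6: M = 4.90 → outlier.
37.0: M = 4.96 → outlier.
37.3: M = 5.01 → outlier.
43.5: M = 5.97 → outlier.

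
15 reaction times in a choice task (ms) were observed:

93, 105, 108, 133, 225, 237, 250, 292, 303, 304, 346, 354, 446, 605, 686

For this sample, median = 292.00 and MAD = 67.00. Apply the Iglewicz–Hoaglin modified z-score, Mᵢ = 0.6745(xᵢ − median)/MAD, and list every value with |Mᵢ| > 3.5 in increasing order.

|Mᵢ| > 3.5 ⇔ |xᵢ − 292.00| > 3.5·67.00/0.6745 = 347.66.
So outliers lie outside [-55.66, 639.66].
686: M = 3.97 → outlier.

686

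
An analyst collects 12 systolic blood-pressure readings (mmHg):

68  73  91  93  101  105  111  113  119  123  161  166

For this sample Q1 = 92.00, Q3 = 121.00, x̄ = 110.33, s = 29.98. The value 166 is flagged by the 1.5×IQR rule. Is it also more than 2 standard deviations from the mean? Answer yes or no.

no

z = (166 − 110.33) / 29.98 = 1.86.
|z| = 1.86 ≤ 2.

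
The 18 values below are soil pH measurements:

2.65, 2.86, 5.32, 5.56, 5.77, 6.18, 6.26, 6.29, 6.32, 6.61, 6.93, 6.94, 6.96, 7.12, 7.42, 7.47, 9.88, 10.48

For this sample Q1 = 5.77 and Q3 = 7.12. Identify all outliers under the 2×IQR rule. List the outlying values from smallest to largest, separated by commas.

2.65, 2.86, 9.88, 10.48

IQR = Q3 − Q1 = 7.12 − 5.77 = 1.35.
Lower fence = Q1 − 2·IQR = 5.77 − 2.70 = 3.07.
Upper fence = Q3 + 2·IQR = 7.12 + 2.70 = 9.82.
2.65 < 3.07 → outlier.
2.86 < 3.07 → outlier.
9.88 > 9.82 → outlier.
10.48 > 9.82 → outlier.
All remaining values lie within [3.07, 9.82].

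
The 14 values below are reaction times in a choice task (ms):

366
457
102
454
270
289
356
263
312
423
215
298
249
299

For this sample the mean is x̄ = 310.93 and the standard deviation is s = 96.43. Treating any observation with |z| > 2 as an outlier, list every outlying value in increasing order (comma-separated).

Cutoffs at x̄ ± 2s: 310.93 ± 2·96.43 = [118.07, 503.79].
102: z = -2.17, |z| > 2 → outlier.
Every other value lies within [118.07, 503.79].

102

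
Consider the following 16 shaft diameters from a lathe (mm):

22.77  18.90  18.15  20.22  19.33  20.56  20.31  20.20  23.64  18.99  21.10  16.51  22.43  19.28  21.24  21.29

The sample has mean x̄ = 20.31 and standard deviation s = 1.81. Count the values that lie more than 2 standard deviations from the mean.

1

Cutoffs: x̄ ± 2s = [16.69, 23.93].
Outside the cutoffs: 16.51.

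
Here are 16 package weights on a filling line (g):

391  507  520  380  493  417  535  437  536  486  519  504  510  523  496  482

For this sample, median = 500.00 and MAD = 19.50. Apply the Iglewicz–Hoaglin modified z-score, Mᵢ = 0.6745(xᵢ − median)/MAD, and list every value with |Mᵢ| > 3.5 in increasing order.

380, 391

|Mᵢ| > 3.5 ⇔ |xᵢ − 500.00| > 3.5·19.50/0.6745 = 101.19.
So outliers lie outside [398.81, 601.19].
380: M = -4.15 → outlier.
391: M = -3.77 → outlier.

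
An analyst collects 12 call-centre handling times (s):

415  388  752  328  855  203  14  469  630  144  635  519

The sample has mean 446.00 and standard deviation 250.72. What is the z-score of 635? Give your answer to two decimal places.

0.75

z = (635 − 446.00) / 250.72 = 0.75.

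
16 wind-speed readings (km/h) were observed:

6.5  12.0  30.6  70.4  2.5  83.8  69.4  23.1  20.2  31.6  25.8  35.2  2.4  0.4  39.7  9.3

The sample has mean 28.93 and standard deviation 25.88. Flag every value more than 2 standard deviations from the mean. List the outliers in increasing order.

Cutoffs at x̄ ± 2s: 28.93 ± 2·25.88 = [-22.83, 80.69].
83.8: z = 2.12, |z| > 2 → outlier.
Every other value lies within [-22.83, 80.69].

83.8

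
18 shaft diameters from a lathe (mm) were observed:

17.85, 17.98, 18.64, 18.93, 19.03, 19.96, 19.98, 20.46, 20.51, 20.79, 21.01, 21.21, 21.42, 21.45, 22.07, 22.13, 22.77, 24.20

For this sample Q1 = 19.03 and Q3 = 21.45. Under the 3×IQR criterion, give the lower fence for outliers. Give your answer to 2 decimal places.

11.77

IQR = Q3 − Q1 = 21.45 − 19.03 = 2.42.
Lower fence = Q1 − 3·IQR = 19.03 − 7.26 = 11.77.
Upper fence = Q3 + 3·IQR = 21.45 + 7.26 = 28.71.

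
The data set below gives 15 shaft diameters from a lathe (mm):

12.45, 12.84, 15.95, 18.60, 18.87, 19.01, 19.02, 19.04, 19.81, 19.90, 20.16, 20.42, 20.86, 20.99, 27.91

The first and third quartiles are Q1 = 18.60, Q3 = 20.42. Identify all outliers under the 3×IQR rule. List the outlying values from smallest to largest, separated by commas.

12.45, 12.84, 27.91

IQR = Q3 − Q1 = 20.42 − 18.60 = 1.82.
Lower fence = Q1 − 3·IQR = 18.60 − 5.46 = 13.14.
Upper fence = Q3 + 3·IQR = 20.42 + 5.46 = 25.88.
12.45 < 13.14 → outlier.
12.84 < 13.14 → outlier.
27.91 > 25.88 → outlier.
All remaining values lie within [13.14, 25.88].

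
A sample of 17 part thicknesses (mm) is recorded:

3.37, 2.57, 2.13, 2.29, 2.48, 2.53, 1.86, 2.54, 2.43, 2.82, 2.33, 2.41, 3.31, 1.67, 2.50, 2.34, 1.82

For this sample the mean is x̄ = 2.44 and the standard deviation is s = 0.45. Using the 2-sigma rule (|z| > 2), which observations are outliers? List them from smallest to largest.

Cutoffs at x̄ ± 2s: 2.44 ± 2·0.45 = [1.54, 3.34].
3.37: z = 2.07, |z| > 2 → outlier.
Every other value lies within [1.54, 3.34].

3.37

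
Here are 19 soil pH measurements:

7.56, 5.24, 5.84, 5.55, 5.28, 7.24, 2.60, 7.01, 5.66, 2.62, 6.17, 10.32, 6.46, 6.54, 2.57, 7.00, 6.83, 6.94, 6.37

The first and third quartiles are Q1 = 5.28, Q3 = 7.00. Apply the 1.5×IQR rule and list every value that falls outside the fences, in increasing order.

IQR = Q3 − Q1 = 7.00 − 5.28 = 1.72.
Lower fence = Q1 − 1.5·IQR = 5.28 − 2.58 = 2.70.
Upper fence = Q3 + 1.5·IQR = 7.00 + 2.58 = 9.58.
2.57 < 2.70 → outlier.
2.60 < 2.70 → outlier.
2.62 < 2.70 → outlier.
10.32 > 9.58 → outlier.
All remaining values lie within [2.70, 9.58].

2.57, 2.60, 2.62, 10.32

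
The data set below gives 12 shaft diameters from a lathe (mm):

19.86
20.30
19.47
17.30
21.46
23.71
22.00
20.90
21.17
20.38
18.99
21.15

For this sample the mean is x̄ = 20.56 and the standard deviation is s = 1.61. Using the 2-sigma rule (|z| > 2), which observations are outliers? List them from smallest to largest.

17.30

Cutoffs at x̄ ± 2s: 20.56 ± 2·1.61 = [17.34, 23.78].
17.30: z = -2.02, |z| > 2 → outlier.
Every other value lies within [17.34, 23.78].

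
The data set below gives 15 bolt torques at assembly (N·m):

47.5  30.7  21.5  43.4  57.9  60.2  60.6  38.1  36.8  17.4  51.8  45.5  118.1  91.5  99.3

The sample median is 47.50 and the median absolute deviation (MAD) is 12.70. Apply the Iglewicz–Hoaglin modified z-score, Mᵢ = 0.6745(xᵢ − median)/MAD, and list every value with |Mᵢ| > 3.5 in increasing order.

|Mᵢ| > 3.5 ⇔ |xᵢ − 47.50| > 3.5·12.70/0.6745 = 65.90.
So outliers lie outside [-18.40, 113.40].
118.1: M = 3.75 → outlier.

118.1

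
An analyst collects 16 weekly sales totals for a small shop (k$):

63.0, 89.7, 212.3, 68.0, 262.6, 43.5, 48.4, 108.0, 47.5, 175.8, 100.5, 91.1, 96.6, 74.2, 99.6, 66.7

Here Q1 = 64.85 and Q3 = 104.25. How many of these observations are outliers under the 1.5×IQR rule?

3

IQR = 39.40; fences at 64.85 − 59.10 = 5.75 and 104.25 + 59.10 = 163.35.
Outside the cutoffs: 175.8, 212.3, 262.6.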